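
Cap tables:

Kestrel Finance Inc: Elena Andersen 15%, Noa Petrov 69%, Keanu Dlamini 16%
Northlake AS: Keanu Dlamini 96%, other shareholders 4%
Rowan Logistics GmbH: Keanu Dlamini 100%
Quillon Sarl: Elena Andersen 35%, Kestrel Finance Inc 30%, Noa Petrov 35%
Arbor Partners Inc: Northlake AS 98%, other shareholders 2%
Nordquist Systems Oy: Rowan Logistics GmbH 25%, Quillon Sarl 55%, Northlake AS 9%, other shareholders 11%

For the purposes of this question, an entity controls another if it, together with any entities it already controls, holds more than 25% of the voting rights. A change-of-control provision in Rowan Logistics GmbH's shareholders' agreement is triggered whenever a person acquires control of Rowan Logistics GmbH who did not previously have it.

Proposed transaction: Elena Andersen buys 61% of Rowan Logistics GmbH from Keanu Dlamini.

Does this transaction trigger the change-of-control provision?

The purchase adds only to Elena's holdings (Keanu's stake shrinks), so Elena is the only person who could newly come to control Rowan.
Elena holds 35% of Quillon, so Elena controls Quillon.
Quillon holds 55% of Nordquist, so Elena controls Nordquist.
Neither Elena nor any entity Elena controls holds any voting interest in Rowan.
So before the transaction, Elena does not control Rowan.
After the purchase, Elena holds 61% of Rowan directly, and Keanu's stake falls to 39%.
Elena holds 61% of Rowan, so Elena controls Rowan.
Elena did not control Rowan before and does after, so the clause is triggered.

Yes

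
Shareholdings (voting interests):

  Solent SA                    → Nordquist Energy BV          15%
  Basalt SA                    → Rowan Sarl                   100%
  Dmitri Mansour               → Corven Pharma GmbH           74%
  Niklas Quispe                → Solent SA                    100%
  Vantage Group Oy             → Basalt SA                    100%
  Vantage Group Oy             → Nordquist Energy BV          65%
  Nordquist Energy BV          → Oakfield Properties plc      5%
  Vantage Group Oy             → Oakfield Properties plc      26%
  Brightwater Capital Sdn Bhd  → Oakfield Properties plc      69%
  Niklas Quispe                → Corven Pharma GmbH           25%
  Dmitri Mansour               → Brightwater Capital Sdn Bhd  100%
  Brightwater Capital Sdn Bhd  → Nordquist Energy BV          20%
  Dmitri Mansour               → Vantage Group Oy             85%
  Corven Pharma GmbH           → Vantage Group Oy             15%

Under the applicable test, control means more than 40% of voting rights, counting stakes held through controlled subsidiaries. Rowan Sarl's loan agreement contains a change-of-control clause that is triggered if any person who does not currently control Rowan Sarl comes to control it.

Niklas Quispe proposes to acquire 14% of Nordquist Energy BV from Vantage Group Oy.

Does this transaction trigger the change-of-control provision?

No

The purchase adds only to Niklas's holdings (Vantage's stake shrinks), so Niklas is the only person who could newly come to control Rowan.
Niklas holds 100% of Solent, so Niklas controls Solent.
Neither Niklas nor any entity Niklas controls holds any voting interest in Rowan.
So before the transaction, Niklas does not control Rowan.
After the purchase, Niklas holds 14% of Nordquist directly, and Vantage's stake falls to 51%.
Niklas's side now holds 15% + 14% = 29% of Nordquist, not > 40%, so Niklas still does not control Nordquist.
After the transaction, neither Niklas nor any entity Niklas controls holds a voting interest in Rowan, so Niklas still does not control it.
No new person acquires control, so the clause is not triggered.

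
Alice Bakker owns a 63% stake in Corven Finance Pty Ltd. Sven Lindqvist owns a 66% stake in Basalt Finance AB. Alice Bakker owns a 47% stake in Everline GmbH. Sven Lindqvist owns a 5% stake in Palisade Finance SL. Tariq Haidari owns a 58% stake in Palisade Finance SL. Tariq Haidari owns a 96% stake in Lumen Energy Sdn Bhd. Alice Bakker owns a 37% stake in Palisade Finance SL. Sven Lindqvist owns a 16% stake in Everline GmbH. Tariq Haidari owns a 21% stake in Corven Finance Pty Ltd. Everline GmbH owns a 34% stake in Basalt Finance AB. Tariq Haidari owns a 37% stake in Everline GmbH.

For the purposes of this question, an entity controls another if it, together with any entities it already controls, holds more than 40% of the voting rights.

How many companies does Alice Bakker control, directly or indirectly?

2

Alice holds 47% of Everline, so Alice controls Everline.
Alice holds 63% of Corven, so Alice controls Corven.
No other company's threshold is met.
Alice controls 2 companies.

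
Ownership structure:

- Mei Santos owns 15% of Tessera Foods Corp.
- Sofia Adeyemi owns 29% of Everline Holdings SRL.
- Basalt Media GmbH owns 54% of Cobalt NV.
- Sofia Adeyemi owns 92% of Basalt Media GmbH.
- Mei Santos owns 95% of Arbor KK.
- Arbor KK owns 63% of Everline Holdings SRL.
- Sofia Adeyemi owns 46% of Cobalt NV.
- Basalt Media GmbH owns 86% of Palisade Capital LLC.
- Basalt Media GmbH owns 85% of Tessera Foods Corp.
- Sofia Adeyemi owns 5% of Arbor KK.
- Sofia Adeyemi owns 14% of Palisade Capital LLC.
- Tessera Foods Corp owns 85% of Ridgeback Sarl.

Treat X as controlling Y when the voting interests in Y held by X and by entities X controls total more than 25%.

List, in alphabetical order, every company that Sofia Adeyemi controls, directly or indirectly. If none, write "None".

Basalt Media GmbH, Cobalt NV, Everline Holdings SRL, Palisade Capital LLC, Ridgeback Sarl, Tessera Foods Corp

Sofia holds 92% of Basalt, so Sofia controls Basalt.
Sofia and Basalt together hold 14% + 86% = 100% of Palisade, so Sofia controls Palisade.
Basalt holds 85% of Tessera, so Sofia controls Tessera.
Tessera holds 85% of Ridgeback, so Sofia controls Ridgeback.
Sofia holds 29% of Everline, so Sofia controls Everline.
Basalt and Sofia together hold 54% + 46% = 100% of Cobalt, so Sofia controls Cobalt.
No other company's threshold is met.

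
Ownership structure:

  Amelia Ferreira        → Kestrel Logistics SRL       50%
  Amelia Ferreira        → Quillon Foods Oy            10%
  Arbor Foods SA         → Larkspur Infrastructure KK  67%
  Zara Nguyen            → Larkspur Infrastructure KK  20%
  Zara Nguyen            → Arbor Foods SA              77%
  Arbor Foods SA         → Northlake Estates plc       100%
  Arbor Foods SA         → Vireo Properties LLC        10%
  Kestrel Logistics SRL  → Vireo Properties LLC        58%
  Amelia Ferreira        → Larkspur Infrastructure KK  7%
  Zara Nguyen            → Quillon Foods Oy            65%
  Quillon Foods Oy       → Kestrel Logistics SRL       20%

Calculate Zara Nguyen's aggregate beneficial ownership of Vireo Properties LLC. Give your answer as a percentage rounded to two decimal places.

15.24%

Zara reaches Vireo along 2 paths.
Via Arbor: 77% × 10% = 7.7%.
Via Quillon → Kestrel: 65% × 20% × 58% = 7.54%.
Total: 7.7% + 7.54% = 15.24%.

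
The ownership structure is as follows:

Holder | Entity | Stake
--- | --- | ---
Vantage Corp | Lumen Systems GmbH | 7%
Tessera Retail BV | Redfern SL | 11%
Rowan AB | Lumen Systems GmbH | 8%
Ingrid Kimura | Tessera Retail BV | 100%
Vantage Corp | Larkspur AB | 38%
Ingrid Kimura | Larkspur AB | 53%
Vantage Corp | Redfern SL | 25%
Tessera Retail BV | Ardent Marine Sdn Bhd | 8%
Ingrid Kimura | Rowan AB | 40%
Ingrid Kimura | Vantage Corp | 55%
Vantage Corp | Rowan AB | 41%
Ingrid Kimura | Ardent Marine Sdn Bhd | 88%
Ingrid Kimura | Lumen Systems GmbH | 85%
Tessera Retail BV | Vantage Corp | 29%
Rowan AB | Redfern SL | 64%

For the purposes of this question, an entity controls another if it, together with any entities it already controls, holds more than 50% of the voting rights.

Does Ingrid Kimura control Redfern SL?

Yes

Ingrid holds 100% of Tessera, so Ingrid controls Tessera.
Tessera and Ingrid together hold 29% + 55% = 84% of Vantage, so Ingrid controls Vantage.
Ingrid and Vantage together hold 40% + 41% = 81% of Rowan, so Ingrid controls Rowan.
Tessera and Rowan and Vantage together hold 11% + 64% + 25% = 100% of Redfern, so Ingrid controls Redfern.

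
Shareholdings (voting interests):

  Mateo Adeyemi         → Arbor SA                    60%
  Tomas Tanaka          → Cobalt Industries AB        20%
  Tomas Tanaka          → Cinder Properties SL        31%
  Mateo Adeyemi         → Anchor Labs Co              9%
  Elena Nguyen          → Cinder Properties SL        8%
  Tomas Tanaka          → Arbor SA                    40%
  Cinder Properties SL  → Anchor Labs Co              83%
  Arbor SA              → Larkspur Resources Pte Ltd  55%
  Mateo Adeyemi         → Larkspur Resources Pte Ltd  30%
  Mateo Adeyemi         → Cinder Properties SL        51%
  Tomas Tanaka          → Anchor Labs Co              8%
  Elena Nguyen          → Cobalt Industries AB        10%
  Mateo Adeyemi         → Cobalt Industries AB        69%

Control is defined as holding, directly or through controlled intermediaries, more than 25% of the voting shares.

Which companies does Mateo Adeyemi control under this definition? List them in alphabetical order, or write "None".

Anchor Labs Co, Arbor SA, Cinder Properties SL, Cobalt Industries AB, Larkspur Resources Pte Ltd

Mateo holds 69% of Cobalt, so Mateo controls Cobalt.
Mateo holds 51% of Cinder, so Mateo controls Cinder.
Mateo holds 60% of Arbor, so Mateo controls Arbor.
Mateo and Arbor together hold 30% + 55% = 85% of Larkspur, so Mateo controls Larkspur.
Mateo and Cinder together hold 9% + 83% = 92% of Anchor, so Mateo controls Anchor.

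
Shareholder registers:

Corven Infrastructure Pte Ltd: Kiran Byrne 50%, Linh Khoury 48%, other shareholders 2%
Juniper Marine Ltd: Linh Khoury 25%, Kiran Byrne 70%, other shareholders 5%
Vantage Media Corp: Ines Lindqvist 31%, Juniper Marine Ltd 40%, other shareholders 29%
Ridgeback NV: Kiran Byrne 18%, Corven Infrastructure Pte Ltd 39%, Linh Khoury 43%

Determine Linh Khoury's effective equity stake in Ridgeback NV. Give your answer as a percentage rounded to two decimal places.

61.72%

Linh reaches Ridgeback along 2 paths.
Via Corven: 48% × 39% = 18.72%.
Direct stake: 43% = 43%.
Total: 18.72% + 43% = 61.72%.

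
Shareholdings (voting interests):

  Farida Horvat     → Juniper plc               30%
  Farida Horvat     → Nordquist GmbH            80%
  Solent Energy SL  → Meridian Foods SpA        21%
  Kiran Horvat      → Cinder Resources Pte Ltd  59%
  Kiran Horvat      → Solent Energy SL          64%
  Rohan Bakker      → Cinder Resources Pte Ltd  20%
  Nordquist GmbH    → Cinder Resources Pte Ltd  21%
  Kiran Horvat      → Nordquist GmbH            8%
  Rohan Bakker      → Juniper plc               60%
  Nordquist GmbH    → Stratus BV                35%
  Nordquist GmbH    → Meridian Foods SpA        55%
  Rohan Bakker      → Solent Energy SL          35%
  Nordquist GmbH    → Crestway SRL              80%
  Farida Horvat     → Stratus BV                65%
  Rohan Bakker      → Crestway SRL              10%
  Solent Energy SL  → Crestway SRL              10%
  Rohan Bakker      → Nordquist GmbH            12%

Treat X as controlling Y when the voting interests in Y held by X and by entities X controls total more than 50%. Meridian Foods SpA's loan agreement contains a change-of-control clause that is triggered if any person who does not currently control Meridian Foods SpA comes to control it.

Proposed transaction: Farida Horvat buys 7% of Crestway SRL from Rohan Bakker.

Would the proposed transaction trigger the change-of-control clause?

The purchase adds only to Farida's holdings (Rohan's stake shrinks), so Farida is the only person who could newly come to control Meridian.
Farida holds 80% of Nordquist, so Farida controls Nordquist.
Nordquist holds 55% of Meridian, so Farida controls Meridian.
So Farida already controls Meridian before the transaction.
After the purchase, Farida holds 7% of Crestway directly, and Rohan's stake falls to 3%.
Farida controlled Meridian already, so this is not a new person acquiring control; every other person's position is unchanged or reduced.
No new person acquires control, so the clause is not triggered.

No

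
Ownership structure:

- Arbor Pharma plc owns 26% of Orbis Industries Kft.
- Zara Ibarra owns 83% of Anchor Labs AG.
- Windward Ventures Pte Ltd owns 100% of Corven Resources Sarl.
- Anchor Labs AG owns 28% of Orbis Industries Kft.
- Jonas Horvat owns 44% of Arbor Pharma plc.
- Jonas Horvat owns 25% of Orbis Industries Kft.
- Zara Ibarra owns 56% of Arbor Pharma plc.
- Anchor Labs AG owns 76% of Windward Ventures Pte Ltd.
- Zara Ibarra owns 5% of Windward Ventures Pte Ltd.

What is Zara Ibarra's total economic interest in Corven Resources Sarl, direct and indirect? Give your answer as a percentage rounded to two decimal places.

Zara reaches Corven along 2 paths.
Via Anchor → Windward: 83% × 76% × 100% = 63.08%.
Via Windward: 5% × 100% = 5%.
Total: 63.08% + 5% = 68.08%.

68.08%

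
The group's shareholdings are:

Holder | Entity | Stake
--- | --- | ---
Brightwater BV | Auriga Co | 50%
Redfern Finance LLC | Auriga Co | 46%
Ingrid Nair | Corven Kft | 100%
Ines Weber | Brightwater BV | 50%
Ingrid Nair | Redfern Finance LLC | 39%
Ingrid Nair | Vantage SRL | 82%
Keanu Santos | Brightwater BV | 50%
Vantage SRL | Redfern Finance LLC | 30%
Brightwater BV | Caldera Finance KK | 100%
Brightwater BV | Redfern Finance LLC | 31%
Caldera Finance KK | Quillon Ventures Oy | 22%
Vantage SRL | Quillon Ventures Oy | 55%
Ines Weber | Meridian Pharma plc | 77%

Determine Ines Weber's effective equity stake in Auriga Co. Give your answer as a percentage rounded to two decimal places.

32.13%

Ines reaches Auriga along 2 paths.
Via Brightwater: 50% × 50% = 25%.
Via Brightwater → Redfern: 50% × 31% × 46% = 7.13%.
Total: 25% + 7.13% = 32.13%.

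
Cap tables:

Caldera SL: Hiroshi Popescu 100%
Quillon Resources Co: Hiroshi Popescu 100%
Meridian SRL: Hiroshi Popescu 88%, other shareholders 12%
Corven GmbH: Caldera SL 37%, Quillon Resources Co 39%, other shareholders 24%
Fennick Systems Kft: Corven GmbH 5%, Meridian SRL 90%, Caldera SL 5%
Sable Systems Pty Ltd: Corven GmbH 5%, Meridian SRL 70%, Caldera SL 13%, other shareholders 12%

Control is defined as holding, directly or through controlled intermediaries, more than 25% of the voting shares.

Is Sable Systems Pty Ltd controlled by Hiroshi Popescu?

Yes

Hiroshi holds 100% of Quillon, so Hiroshi controls Quillon.
Hiroshi holds 100% of Caldera, so Hiroshi controls Caldera.
Caldera and Quillon together hold 37% + 39% = 76% of Corven, so Hiroshi controls Corven.
Hiroshi holds 88% of Meridian, so Hiroshi controls Meridian.
Corven and Meridian and Caldera together hold 5% + 70% + 13% = 88% of Sable, so Hiroshi controls Sable.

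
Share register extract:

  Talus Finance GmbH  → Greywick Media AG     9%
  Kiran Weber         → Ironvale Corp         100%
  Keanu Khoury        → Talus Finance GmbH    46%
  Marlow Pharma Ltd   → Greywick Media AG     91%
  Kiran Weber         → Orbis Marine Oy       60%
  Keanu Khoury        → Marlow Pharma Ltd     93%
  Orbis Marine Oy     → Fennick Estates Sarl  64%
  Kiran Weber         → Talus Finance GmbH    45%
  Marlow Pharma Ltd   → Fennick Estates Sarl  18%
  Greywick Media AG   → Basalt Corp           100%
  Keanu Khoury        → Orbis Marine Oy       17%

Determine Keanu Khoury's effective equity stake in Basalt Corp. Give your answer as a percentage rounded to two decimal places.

Keanu reaches Basalt along 2 paths.
Via Talus → Greywick: 46% × 9% × 100% = 4.14%.
Via Marlow → Greywick: 93% × 91% × 100% = 84.63%.
Total: 4.14% + 84.63% = 88.77%.

88.77%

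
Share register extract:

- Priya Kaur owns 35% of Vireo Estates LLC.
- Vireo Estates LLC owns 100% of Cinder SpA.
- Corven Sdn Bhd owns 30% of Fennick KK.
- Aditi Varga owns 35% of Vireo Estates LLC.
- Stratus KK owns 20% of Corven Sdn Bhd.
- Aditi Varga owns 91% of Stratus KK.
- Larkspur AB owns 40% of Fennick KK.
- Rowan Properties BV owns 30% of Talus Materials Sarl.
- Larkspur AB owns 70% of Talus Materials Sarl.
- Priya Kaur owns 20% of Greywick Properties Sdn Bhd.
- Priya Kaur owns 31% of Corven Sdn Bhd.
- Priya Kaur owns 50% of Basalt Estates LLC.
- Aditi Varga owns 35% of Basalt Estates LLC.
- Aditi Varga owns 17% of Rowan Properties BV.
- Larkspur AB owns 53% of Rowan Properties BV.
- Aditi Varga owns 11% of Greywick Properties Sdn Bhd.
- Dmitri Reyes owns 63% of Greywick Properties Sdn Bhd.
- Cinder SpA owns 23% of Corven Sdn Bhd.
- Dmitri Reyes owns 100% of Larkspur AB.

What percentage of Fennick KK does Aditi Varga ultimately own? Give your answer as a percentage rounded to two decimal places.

Aditi reaches Fennick along 2 paths.
Via Stratus → Corven: 91% × 20% × 30% = 5.46%.
Via Vireo → Cinder → Corven: 35% × 100% × 23% × 30% = 2.415%.
Total: 5.46% + 2.415% = 7.875%.
Rounded: 7.88%.

7.88%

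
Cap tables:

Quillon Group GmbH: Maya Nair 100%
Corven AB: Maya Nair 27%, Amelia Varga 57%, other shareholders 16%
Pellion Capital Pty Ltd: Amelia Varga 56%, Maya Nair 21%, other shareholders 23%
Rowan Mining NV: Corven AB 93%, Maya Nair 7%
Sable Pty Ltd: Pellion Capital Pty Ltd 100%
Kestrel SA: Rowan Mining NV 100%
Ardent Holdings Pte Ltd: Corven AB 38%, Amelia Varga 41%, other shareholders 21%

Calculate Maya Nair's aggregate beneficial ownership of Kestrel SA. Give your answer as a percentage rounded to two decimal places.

Maya reaches Kestrel along 2 paths.
Via Corven → Rowan: 27% × 93% × 100% = 25.11%.
Via Rowan: 7% × 100% = 7%.
Total: 25.11% + 7% = 32.11%.

32.11%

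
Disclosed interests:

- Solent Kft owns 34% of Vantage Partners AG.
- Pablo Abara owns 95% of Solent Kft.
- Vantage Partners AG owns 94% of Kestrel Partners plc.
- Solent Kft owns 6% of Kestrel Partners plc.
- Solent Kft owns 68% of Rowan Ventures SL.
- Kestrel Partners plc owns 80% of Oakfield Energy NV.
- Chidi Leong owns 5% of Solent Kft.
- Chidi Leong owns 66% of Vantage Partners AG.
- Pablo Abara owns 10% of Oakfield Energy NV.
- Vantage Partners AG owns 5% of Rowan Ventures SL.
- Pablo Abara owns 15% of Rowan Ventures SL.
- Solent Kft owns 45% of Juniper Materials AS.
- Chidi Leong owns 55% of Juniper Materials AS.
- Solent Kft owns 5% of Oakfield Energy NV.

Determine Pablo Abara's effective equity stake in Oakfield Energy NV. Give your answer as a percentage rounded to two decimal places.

Pablo reaches Oakfield along 4 paths.
Via Solent → Vantage → Kestrel: 95% × 34% × 94% × 80% = 24.2896%.
Via Solent → Kestrel: 95% × 6% × 80% = 4.56%.
Direct stake: 10% = 10%.
Via Solent: 95% × 5% = 4.75%.
Total: 24.2896% + 4.56% + 10% + 4.75% = 43.5996%.
Rounded: 43.60%.

43.60%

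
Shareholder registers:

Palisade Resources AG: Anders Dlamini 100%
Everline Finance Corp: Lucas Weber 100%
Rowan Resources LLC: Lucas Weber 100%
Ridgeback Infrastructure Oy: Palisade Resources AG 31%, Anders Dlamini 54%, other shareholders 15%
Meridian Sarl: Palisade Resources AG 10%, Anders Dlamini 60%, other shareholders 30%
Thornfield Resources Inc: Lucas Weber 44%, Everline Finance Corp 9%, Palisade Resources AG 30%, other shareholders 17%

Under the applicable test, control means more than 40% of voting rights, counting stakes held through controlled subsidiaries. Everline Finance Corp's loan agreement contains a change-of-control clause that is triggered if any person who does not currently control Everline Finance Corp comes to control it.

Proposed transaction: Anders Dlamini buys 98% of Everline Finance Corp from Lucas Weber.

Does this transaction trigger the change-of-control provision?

The purchase adds only to Anders's holdings (Lucas's stake shrinks), so Anders is the only person who could newly come to control Everline.
Anders holds 100% of Palisade, so Anders controls Palisade.
Palisade and Anders together hold 31% + 54% = 85% of Ridgeback, so Anders controls Ridgeback.
Palisade and Anders together hold 10% + 60% = 70% of Meridian, so Anders controls Meridian.
Neither Anders nor any entity Anders controls holds any voting interest in Everline.
So before the transaction, Anders does not control Everline.
After the purchase, Anders holds 98% of Everline directly, and Lucas's stake falls to 2%.
Anders holds 98% of Everline, so Anders controls Everline.
Anders did not control Everline before and does after, so the clause is triggered.

Yes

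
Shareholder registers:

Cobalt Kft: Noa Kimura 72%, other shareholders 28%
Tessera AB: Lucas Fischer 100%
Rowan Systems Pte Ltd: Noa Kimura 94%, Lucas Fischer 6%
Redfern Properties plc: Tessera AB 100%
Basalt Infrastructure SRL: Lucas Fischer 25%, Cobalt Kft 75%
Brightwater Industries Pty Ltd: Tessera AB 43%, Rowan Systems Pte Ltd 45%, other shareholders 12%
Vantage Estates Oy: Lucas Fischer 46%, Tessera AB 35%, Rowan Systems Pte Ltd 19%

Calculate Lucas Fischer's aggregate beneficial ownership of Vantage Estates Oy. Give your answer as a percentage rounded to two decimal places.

Lucas reaches Vantage along 3 paths.
Direct stake: 46% = 46%.
Via Tessera: 100% × 35% = 35%.
Via Rowan: 6% × 19% = 1.14%.
Total: 46% + 35% + 1.14% = 82.14%.

82.14%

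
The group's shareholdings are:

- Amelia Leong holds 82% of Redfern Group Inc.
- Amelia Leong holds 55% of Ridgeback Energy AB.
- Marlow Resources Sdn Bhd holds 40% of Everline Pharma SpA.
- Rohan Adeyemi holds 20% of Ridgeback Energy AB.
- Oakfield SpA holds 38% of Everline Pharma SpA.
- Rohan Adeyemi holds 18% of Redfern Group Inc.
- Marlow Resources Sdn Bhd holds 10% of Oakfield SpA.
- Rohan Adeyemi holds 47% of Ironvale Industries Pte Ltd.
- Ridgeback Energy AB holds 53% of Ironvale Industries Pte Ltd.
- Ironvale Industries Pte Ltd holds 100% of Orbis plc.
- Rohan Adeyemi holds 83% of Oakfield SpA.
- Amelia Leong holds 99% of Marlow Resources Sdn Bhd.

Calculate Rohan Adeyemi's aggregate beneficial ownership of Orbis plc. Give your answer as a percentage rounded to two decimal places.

Rohan reaches Orbis along 2 paths.
Via Ridgeback → Ironvale: 20% × 53% × 100% = 10.6%.
Via Ironvale: 47% × 100% = 47%.
Total: 10.6% + 47% = 57.6%.
Rounded: 57.60%.

57.60%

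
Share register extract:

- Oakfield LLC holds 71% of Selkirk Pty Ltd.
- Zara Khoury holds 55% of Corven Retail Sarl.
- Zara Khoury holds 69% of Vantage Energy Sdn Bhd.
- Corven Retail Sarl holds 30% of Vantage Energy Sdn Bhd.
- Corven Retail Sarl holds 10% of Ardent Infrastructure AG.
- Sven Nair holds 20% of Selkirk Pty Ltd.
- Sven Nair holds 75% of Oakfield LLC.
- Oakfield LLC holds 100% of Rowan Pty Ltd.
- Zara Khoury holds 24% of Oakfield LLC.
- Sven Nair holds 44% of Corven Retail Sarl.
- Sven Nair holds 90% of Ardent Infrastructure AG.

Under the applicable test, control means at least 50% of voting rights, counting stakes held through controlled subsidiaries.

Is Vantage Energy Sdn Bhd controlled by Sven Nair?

Sven holds 75% of Oakfield, so Sven controls Oakfield.
Sven holds 90% of Ardent, so Sven controls Ardent.
Oakfield holds 100% of Rowan, so Sven controls Rowan.
Sven and Oakfield together hold 20% + 71% = 91% of Selkirk, so Sven controls Selkirk.
Neither Sven nor any entity Sven controls holds any voting interest in Vantage.
So Sven does not control Vantage.

No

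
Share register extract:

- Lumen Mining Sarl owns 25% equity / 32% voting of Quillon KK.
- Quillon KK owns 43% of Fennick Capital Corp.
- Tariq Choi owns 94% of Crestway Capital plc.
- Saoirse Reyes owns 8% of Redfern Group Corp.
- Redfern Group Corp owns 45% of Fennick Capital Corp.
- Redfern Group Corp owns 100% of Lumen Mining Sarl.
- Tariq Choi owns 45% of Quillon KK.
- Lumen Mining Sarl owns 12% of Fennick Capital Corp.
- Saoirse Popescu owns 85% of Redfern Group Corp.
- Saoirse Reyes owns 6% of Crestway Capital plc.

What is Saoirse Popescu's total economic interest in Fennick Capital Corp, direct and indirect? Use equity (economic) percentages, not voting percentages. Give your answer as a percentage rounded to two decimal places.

Saoirse Popescu reaches Fennick along 3 paths.
Via Redfern → Lumen: 85% × 100% × 12% = 10.2%.
Via Redfern → Lumen → Quillon: 85% × 100% × 25% × 43% = 9.1375%.
Via Redfern: 85% × 45% = 38.25%.
Total: 10.2% + 9.1375% + 38.25% = 57.5875%.
Rounded: 57.59%.

57.59%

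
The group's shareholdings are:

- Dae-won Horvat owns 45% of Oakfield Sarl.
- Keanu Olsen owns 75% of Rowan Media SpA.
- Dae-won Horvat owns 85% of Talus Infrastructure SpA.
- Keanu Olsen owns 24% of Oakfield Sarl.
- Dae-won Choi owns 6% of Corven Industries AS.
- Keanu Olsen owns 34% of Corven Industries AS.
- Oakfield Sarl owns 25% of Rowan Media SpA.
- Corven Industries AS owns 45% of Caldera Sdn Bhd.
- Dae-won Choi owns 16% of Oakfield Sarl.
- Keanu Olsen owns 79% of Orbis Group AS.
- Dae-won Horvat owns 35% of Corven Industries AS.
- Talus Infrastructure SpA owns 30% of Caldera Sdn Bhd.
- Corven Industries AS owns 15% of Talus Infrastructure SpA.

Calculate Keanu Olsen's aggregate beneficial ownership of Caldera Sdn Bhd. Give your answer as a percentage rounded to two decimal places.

16.83%

Keanu reaches Caldera along 2 paths.
Via Corven → Talus: 34% × 15% × 30% = 1.53%.
Via Corven: 34% × 45% = 15.3%.
Total: 1.53% + 15.3% = 16.83%.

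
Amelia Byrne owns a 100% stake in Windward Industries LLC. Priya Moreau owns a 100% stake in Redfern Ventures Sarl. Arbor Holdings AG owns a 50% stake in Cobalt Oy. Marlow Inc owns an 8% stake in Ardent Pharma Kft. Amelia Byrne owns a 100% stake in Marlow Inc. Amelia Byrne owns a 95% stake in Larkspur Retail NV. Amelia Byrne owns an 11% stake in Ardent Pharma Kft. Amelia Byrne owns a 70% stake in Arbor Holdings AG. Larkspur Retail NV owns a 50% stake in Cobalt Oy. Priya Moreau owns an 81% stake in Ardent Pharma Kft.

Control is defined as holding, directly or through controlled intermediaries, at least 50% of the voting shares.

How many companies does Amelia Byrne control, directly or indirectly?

5

Amelia holds 100% of Marlow, so Amelia controls Marlow.
Amelia holds 95% of Larkspur, so Amelia controls Larkspur.
Amelia holds 100% of Windward, so Amelia controls Windward.
Amelia holds 70% of Arbor, so Amelia controls Arbor.
Arbor and Larkspur together hold 50% + 50% = 100% of Cobalt, so Amelia controls Cobalt.
No other company's threshold is met.
Amelia controls 5 companies.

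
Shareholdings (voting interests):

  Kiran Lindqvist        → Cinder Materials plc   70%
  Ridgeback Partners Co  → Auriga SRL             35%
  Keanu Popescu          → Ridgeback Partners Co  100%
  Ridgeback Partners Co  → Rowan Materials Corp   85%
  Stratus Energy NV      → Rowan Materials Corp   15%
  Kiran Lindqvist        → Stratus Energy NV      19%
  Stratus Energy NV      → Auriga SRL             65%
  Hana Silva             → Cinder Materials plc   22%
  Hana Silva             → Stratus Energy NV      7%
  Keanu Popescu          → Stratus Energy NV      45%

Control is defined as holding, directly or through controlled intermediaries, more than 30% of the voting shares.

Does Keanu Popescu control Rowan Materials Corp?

Keanu holds 45% of Stratus, so Keanu controls Stratus.
Keanu holds 100% of Ridgeback, so Keanu controls Ridgeback.
Stratus and Ridgeback together hold 15% + 85% = 100% of Rowan, so Keanu controls Rowan.

Yes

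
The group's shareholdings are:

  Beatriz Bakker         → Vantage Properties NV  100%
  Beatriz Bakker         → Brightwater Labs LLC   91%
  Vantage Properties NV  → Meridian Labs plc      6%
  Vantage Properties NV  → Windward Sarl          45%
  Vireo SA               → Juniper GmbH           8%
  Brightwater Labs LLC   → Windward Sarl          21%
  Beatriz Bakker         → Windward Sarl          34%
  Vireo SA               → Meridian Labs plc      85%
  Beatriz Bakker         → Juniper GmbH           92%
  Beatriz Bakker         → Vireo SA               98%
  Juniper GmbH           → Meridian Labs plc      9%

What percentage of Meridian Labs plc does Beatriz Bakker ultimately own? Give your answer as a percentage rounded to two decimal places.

98.29%

Beatriz reaches Meridian along 4 paths.
Via Vireo: 98% × 85% = 83.3%.
Via Vantage: 100% × 6% = 6%.
Via Juniper: 92% × 9% = 8.28%.
Via Vireo → Juniper: 98% × 8% × 9% = 0.7056%.
Total: 83.3% + 6% + 8.28% + 0.7056% = 98.2856%.
Rounded: 98.29%.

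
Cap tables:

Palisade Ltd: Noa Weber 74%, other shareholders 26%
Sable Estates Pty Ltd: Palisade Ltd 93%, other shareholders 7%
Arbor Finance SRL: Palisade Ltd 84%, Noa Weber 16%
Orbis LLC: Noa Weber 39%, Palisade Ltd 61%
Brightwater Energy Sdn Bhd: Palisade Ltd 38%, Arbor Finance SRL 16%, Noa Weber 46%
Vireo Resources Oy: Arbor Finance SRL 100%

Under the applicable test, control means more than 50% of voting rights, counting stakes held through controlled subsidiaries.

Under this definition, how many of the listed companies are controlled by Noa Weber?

6

Noa holds 74% of Palisade, so Noa controls Palisade.
Palisade holds 93% of Sable, so Noa controls Sable.
Palisade and Noa together hold 84% + 16% = 100% of Arbor, so Noa controls Arbor.
Noa and Palisade together hold 39% + 61% = 100% of Orbis, so Noa controls Orbis.
Palisade and Arbor and Noa together hold 38% + 16% + 46% = 100% of Brightwater, so Noa controls Brightwater.
Arbor holds 100% of Vireo, so Noa controls Vireo.
Noa controls 6 companies.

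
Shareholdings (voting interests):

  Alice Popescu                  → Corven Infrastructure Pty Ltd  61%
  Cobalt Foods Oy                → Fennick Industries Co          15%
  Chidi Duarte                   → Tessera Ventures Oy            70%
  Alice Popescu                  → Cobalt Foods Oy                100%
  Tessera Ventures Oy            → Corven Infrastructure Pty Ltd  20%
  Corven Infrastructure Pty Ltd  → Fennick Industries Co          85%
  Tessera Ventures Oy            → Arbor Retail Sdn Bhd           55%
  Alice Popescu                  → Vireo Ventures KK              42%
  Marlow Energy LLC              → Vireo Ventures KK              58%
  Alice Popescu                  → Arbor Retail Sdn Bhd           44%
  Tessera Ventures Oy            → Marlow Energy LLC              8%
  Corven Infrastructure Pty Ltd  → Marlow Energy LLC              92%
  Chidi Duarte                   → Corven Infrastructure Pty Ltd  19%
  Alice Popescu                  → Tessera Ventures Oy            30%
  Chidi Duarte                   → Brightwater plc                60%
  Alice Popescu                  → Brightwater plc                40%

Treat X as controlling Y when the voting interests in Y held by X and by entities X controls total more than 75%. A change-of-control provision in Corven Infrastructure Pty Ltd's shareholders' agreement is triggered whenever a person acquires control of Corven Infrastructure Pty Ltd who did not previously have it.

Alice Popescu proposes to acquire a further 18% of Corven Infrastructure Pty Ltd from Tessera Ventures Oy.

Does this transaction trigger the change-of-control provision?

Yes

The purchase adds only to Alice's holdings (Tessera's stake shrinks), so Alice is the only person who could newly come to control Corven.
Alice holds 100% of Cobalt, so Alice controls Cobalt.
In Corven, Alice's side holds only 61%, not > 75%.
So before the transaction, Alice does not control Corven.
After the purchase, Alice's direct stake in Corven rises to 61% + 18% = 79%, and Tessera's stake falls to 2%.
Alice holds 79% of Corven, so Alice controls Corven.
Alice did not control Corven before and does after, so the clause is triggered.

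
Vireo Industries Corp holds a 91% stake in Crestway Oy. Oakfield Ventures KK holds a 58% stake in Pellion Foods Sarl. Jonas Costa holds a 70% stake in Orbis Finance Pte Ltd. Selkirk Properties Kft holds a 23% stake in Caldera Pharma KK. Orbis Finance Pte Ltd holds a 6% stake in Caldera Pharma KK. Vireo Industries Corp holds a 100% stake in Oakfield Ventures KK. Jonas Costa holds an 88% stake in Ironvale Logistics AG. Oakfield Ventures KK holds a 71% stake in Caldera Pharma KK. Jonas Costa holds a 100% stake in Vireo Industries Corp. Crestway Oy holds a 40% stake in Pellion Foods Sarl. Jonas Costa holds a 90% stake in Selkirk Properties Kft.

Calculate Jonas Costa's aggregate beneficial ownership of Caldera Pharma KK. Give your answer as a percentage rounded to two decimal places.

95.90%

Jonas reaches Caldera along 3 paths.
Via Selkirk: 90% × 23% = 20.7%.
Via Vireo → Oakfield: 100% × 100% × 71% = 71%.
Via Orbis: 70% × 6% = 4.2%.
Total: 20.7% + 71% + 4.2% = 95.9%.
Rounded: 95.90%.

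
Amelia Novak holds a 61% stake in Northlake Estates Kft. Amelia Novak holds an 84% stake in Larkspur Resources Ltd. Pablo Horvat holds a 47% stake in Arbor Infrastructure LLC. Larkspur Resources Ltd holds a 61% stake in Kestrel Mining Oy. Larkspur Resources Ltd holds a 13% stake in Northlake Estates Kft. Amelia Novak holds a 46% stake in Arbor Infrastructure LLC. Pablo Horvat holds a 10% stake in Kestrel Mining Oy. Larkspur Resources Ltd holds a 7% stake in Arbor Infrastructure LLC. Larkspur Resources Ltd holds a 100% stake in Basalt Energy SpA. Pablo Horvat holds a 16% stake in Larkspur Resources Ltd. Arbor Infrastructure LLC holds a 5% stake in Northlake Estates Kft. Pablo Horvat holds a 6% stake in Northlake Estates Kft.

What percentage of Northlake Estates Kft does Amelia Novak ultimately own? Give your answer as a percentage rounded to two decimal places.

74.51%

Amelia reaches Northlake along 4 paths.
Direct stake: 61% = 61%.
Via Arbor: 46% × 5% = 2.3%.
Via Larkspur → Arbor: 84% × 7% × 5% = 0.294%.
Via Larkspur: 84% × 13% = 10.92%.
Total: 61% + 2.3% + 0.294% + 10.92% = 74.514%.
Rounded: 74.51%.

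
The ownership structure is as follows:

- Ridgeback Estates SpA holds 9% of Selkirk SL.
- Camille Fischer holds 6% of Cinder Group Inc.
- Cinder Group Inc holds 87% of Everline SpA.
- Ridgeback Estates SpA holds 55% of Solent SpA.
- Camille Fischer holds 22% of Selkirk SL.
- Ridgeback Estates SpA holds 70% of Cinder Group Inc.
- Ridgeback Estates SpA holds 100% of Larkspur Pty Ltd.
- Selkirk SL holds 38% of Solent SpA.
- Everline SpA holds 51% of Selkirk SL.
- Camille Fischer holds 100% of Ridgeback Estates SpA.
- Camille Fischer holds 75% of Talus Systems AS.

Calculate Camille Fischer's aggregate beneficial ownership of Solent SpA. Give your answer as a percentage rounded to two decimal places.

Camille reaches Solent along 5 paths.
Via Ridgeback: 100% × 55% = 55%.
Via Cinder → Everline → Selkirk: 6% × 87% × 51% × 38% = 1.011636%.
Via Ridgeback → Cinder → Everline → Selkirk: 100% × 70% × 87% × 51% × 38% = 11.80242%.
Via Selkirk: 22% × 38% = 8.36%.
Via Ridgeback → Selkirk: 100% × 9% × 38% = 3.42%.
Total: 55% + 1.011636% + 11.80242% + 8.36% + 3.42% = 79.594056%.
Rounded: 79.59%.

79.59%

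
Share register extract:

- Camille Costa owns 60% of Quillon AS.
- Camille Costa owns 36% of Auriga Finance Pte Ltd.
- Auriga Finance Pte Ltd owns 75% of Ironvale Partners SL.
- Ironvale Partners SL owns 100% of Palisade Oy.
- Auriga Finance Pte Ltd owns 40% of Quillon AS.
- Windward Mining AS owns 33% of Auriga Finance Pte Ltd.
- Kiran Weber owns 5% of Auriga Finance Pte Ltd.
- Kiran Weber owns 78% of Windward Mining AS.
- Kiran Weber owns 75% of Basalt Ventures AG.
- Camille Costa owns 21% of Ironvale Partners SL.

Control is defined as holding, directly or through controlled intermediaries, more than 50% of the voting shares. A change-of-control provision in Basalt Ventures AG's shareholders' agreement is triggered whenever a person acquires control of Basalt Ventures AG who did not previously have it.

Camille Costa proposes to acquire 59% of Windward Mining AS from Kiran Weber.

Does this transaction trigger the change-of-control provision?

No

The purchase adds only to Camille's holdings (Kiran's stake shrinks), so Camille is the only person who could newly come to control Basalt.
Camille holds 60% of Quillon, so Camille controls Quillon.
Neither Camille nor any entity Camille controls holds any voting interest in Basalt.
So before the transaction, Camille does not control Basalt.
After the purchase, Camille holds 59% of Windward directly, and Kiran's stake falls to 19%.
Camille holds 59% of Windward, so Camille controls Windward.
Windward and Camille together hold 33% + 36% = 69% of Auriga, so Camille controls Auriga.
Auriga and Camille together hold 75% + 21% = 96% of Ironvale, so Camille controls Ironvale.
Camille and Auriga together hold 60% + 40% = 100% of Quillon, so Camille controls Quillon.
Ironvale holds 100% of Palisade, so Camille controls Palisade.
After the transaction, neither Camille nor any entity Camille controls holds a voting interest in Basalt, so Camille still does not control it.
No new person acquires control, so the clause is not triggered.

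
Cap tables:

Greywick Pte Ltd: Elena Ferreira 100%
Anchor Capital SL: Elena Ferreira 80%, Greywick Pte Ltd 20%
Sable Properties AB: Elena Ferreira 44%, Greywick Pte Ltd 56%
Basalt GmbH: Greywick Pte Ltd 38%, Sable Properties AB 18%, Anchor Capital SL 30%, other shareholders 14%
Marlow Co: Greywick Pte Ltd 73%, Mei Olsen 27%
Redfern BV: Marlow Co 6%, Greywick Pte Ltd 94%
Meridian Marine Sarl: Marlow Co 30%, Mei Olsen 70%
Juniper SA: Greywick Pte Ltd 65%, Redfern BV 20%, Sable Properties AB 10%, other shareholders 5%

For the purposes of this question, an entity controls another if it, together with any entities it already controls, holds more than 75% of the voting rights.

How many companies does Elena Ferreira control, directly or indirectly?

Elena holds 100% of Greywick, so Elena controls Greywick.
Elena and Greywick together hold 80% + 20% = 100% of Anchor, so Elena controls Anchor.
Elena and Greywick together hold 44% + 56% = 100% of Sable, so Elena controls Sable.
Greywick and Sable and Anchor together hold 38% + 18% + 30% = 86% of Basalt, so Elena controls Basalt.
Greywick holds 94% of Redfern, so Elena controls Redfern.
Greywick and Redfern and Sable together hold 65% + 20% + 10% = 95% of Juniper, so Elena controls Juniper.
No other company's threshold is met.
Elena controls 6 companies.

6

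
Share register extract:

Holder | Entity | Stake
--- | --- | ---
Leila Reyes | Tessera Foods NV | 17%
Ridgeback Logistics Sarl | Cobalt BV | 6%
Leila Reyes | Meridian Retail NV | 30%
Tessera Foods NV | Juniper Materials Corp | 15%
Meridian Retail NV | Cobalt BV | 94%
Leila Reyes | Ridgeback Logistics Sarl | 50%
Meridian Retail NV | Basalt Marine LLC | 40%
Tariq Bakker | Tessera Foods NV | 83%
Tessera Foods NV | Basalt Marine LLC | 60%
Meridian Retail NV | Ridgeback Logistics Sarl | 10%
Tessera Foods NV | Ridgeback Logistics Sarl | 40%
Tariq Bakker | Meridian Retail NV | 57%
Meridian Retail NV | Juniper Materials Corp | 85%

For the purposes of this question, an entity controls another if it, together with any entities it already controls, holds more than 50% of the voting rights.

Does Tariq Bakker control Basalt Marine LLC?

Yes

Tariq holds 57% of Meridian, so Tariq controls Meridian.
Tariq holds 83% of Tessera, so Tariq controls Tessera.
Meridian and Tessera together hold 40% + 60% = 100% of Basalt, so Tariq controls Basalt.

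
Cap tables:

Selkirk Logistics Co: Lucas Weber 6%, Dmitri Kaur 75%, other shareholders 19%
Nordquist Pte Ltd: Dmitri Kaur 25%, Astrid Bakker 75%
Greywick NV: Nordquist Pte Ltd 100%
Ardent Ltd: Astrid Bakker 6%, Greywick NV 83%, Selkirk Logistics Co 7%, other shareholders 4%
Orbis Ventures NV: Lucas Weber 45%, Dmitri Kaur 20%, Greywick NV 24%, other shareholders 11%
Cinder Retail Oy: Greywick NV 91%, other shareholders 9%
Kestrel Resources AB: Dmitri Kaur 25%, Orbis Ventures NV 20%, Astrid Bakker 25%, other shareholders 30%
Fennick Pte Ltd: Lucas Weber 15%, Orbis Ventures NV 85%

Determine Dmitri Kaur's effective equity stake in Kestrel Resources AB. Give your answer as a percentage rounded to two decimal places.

30.20%

Dmitri reaches Kestrel along 3 paths.
Direct stake: 25% = 25%.
Via Orbis: 20% × 20% = 4%.
Via Nordquist → Greywick → Orbis: 25% × 100% × 24% × 20% = 1.2%.
Total: 25% + 4% + 1.2% = 30.2%.
Rounded: 30.20%.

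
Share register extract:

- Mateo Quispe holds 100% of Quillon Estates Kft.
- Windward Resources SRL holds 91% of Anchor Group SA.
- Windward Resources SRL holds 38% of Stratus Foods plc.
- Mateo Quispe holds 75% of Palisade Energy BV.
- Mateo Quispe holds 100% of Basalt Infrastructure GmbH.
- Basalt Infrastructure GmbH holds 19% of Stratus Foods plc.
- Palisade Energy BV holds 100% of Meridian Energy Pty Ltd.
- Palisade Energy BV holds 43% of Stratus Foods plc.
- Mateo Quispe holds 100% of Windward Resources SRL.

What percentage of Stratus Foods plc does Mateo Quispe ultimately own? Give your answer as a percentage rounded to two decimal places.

Mateo reaches Stratus along 3 paths.
Via Basalt: 100% × 19% = 19%.
Via Palisade: 75% × 43% = 32.25%.
Via Windward: 100% × 38% = 38%.
Total: 19% + 32.25% + 38% = 89.25%.

89.25%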